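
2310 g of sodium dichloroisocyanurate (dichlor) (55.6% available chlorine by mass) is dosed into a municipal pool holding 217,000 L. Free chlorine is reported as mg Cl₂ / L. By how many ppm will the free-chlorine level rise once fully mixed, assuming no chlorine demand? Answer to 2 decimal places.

Available chlorine delivered: 2310 g × 0.556 = 1284 g as Cl₂.
Concentration rise: 1284 g / 217,000 L = 5.919 mg/L = 5.92 ppm.

5.92 ppm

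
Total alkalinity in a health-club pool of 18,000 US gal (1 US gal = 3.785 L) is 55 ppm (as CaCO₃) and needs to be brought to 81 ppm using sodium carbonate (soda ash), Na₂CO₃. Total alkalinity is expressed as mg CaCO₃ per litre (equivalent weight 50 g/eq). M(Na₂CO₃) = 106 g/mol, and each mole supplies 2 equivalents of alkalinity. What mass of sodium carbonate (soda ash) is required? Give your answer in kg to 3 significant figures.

1.88 kg

Volume: 18,000 US gal × 3.785 L/gal = 68,130 L.
Alkalinity to add: (81 − 55) = 26 mg/L as CaCO₃ × 68,130 L = 1771 g as CaCO₃.
Equivalents: 1771 g ÷ 50 g/eq = 35.43 eq.
Each mole of Na₂CO₃ supplies 2 eq, so 35.43 / 2 = 17.71 mol.
Mass: 17.71 mol × 106 g/mol = 1878 g.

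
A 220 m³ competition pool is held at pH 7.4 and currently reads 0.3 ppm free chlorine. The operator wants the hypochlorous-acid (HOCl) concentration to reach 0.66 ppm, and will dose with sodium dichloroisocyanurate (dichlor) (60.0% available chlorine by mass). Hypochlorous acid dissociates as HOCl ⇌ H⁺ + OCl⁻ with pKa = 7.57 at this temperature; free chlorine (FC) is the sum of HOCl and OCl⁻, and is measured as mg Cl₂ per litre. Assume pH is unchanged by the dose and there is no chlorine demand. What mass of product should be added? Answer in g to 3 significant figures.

Volume: 220 m³ = 220,000 L.
[OCl⁻]/[HOCl] = 10^(pH − pKa) = 10^(7.4 − 7.57) = 0.6761; fraction as HOCl = 1/(1 + 0.6761) = 0.5966.
Free chlorine required for 0.66 ppm HOCl: 0.66 / 0.5966 = 1.106 ppm.
FC to add: 1.106 − 0.3 = 0.8062 mg/L as Cl₂.
Cl₂ equivalent: 0.8062 mg/L × 220,000 L = 177.4 g.
Product at 60.0% available Cl: 177.4 / 0.6 = 295.6 g.

296 g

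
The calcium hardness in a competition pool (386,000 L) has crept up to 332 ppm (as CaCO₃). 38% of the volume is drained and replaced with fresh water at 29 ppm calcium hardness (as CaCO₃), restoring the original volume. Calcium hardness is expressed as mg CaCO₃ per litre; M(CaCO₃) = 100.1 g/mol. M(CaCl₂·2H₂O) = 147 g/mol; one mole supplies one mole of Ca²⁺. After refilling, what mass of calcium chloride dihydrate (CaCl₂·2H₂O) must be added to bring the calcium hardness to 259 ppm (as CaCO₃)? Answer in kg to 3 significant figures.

After draining 38% and refilling: 332 × 0.62 + 29 × 0.38 = 216.86 ppm.
Deficit to target: 259 − 216.86 = 42.14 mg/L.
As CaCO₃: 42.14 mg/L × 386,000 L = 16,270 g; ÷ 100.1 = 162.5 mol Ca²⁺.
Mass: 162.5 × 147 = 23,890 g.

23.9 kg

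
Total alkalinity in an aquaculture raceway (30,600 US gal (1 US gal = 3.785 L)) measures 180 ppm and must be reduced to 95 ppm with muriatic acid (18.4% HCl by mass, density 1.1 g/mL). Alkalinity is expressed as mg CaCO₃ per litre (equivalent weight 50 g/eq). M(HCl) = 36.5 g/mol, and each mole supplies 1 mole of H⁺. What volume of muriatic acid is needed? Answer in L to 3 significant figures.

35.5 L

Volume: 30,600 US gal × 3.785 L/gal = 115,821 L.
Alkalinity to neutralize: (180 − 95) = 85 mg/L as CaCO₃ × 115,821 L = 9845 g as CaCO₃.
Equivalents of H⁺ required: 9845 ÷ 50 g/eq = 196.9 eq = 196.9 mol HCl.
Mass of HCl: 196.9 × 36.5 = 7187 g.
Mass of 18.4% solution: 7187 / 0.184 = 39,060 g.
Volume: 39,060 g ÷ 1.1 g/mL = 35,510 mL.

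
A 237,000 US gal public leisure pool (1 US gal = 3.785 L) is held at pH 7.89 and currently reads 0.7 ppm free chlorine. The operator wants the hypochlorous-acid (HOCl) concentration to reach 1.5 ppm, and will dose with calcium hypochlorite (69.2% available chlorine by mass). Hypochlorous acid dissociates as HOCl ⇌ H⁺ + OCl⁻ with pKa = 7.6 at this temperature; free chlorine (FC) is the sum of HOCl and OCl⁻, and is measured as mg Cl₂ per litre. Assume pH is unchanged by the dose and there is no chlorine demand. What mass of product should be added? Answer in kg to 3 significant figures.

4.83 kg

Volume: 237,000 US gal × 3.785 L/gal = 897,045 L.
[OCl⁻]/[HOCl] = 10^(pH − pKa) = 10^(7.89 − 7.6) = 1.95; fraction as HOCl = 1/(1 + 1.95) = 0.339.
Free chlorine required for 1.5 ppm HOCl: 1.5 / 0.339 = 4.425 ppm.
FC to add: 4.425 − 0.7 = 3.725 mg/L as Cl₂.
Cl₂ equivalent: 3.725 mg/L × 897,045 L = 3341 g.
Product at 69.2% available Cl: 3341 / 0.692 = 4828 g.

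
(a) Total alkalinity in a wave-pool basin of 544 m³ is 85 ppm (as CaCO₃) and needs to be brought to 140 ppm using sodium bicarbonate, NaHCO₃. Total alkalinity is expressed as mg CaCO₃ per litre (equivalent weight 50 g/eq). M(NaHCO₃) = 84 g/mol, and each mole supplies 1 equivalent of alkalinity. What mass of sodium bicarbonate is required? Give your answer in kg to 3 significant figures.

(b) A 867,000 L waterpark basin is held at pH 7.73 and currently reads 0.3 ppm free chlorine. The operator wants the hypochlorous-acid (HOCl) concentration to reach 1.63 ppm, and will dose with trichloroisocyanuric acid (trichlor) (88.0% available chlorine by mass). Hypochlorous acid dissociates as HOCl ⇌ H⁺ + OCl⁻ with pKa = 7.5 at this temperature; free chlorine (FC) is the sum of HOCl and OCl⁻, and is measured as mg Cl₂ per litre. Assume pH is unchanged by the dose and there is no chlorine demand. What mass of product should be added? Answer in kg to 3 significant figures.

(a) Volume: 544 m³ = 544,000 L.
(a) Alkalinity to add: (140 − 85) = 55 mg/L as CaCO₃ × 544,000 L = 29,920 g as CaCO₃.
(a) Equivalents: 29,920 g ÷ 50 g/eq = 598.4 eq.
(a) NaHCO₃ supplies 1 eq per mole → 598.4 mol.
(a) Mass: 598.4 mol × 84 g/mol = 50,270 g.

(b) [OCl⁻]/[HOCl] = 10^(pH − pKa) = 10^(7.73 − 7.5) = 1.698; fraction as HOCl = 1/(1 + 1.698) = 0.3706.
(b) Free chlorine required for 1.63 ppm HOCl: 1.63 / 0.3706 = 4.398 ppm.
(b) FC to add: 4.398 − 0.3 = 4.098 mg/L as Cl₂.
(b) Cl₂ equivalent: 4.098 mg/L × 867,000 L = 3553 g.
(b) Product at 88.0% available Cl: 3553 / 0.88 = 4038 g.

(a) 50.3 kg; (b) 4.04 kg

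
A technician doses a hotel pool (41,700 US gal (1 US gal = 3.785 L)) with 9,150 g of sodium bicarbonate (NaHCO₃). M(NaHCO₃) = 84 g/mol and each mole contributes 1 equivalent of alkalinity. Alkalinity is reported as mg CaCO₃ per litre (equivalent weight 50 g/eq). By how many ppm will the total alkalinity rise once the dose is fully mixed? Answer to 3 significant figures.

Volume: 41,700 US gal × 3.785 L/gal = 157,834 L.
Moles of NaHCO₃: 9,150 g ÷ 84 g/mol = 108.9 mol → 108.9 eq of alkalinity.
As CaCO₃: 108.9 eq × 50 g/eq = 5446 g.
Rise: 5446 g / 157,834 L × 1000 = 34.51 mg/L.

34.5 ppm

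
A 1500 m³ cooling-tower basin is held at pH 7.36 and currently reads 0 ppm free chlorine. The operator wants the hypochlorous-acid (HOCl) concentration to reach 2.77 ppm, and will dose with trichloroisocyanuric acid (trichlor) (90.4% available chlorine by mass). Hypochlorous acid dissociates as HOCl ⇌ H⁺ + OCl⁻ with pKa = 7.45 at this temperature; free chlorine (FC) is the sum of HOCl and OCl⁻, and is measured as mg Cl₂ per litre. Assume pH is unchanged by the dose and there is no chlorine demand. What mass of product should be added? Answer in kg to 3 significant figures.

8.33 kg

Volume: 1500 m³ = 1,500,000 L.
[OCl⁻]/[HOCl] = 10^(pH − pKa) = 10^(7.36 − 7.45) = 0.8128; fraction as HOCl = 1/(1 + 0.8128) = 0.5516.
Free chlorine required for 2.77 ppm HOCl: 2.77 / 0.5516 = 5.022 ppm.
FC to add: 5.022 − 0 = 5.022 mg/L as Cl₂.
Cl₂ equivalent: 5.022 mg/L × 1,500,000 L = 7532 g.
Product at 90.4% available Cl: 7532 / 0.904 = 8332 g.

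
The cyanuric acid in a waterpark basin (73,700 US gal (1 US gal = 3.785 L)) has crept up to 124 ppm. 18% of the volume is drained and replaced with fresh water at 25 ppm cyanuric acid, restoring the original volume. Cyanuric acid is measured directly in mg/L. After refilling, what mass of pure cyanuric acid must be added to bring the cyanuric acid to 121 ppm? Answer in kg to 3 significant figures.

4.13 kg

Volume: 73,700 US gal × 3.785 L/gal = 278,954 L.
After draining 18% and refilling: 124 × 0.82 + 25 × 0.18 = 106.18 ppm.
Deficit to target: 121 − 106.18 = 14.82 mg/L.
Mass: 14.82 mg/L × 278,954 L = 4134 g cyanuric acid.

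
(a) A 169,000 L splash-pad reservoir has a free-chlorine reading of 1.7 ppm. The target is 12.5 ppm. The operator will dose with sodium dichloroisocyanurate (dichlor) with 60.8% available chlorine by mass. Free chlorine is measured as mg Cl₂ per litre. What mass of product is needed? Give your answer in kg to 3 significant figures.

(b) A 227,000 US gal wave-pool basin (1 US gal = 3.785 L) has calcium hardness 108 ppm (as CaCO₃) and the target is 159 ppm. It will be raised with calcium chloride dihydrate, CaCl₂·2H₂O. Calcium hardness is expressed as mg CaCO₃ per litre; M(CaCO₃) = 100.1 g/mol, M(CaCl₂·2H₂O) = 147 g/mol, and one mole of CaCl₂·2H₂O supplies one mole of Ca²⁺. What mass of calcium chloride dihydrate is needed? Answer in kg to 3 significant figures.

(a) Chlorine deficit: 12.5 − 1.7 = 10.8 ppm = 10.8 mg/L as Cl₂.
(a) Cl₂ equivalent needed: 10.8 mg/L × 169,000 L = 1,825,000 mg = 1825 g.
(a) Product at 60.8% available chlorine: 1825 / 0.608 = 3002 g.

(b) Volume: 227,000 US gal × 3.785 L/gal = 859,195 L.
(b) Hardness to add: (159 − 108) = 51 mg/L as CaCO₃ × 859,195 L = 43,820 g as CaCO₃.
(b) Moles of Ca²⁺ (1 mol Ca²⁺ ≡ 1 mol CaCO₃): 43,820 / 100.1 g/mol = 437.8 mol.
(b) Mass of CaCl₂·2H₂O: 437.8 × 147 = 64,350 g.

(a) 3.00 kg; (b) 64.3 kg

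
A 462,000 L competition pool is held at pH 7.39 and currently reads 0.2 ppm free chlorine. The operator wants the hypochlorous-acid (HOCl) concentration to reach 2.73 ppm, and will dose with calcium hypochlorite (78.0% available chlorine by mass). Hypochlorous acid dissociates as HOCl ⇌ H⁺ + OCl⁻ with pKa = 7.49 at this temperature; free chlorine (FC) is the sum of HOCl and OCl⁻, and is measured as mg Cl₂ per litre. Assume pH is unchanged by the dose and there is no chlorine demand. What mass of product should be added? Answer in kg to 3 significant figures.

2.78 kg

[OCl⁻]/[HOCl] = 10^(pH − pKa) = 10^(7.39 − 7.49) = 0.7943; fraction as HOCl = 1/(1 + 0.7943) = 0.5573.
Free chlorine required for 2.73 ppm HOCl: 2.73 / 0.5573 = 4.899 ppm.
FC to add: 4.899 − 0.2 = 4.699 mg/L as Cl₂.
Cl₂ equivalent: 4.699 mg/L × 462,000 L = 2171 g.
Product at 78.0% available Cl: 2171 / 0.78 = 2783 g.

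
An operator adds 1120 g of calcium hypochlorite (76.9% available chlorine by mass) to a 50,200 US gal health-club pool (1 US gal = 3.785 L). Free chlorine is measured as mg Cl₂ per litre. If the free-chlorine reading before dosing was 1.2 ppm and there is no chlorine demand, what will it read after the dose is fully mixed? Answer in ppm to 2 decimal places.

5.73 ppm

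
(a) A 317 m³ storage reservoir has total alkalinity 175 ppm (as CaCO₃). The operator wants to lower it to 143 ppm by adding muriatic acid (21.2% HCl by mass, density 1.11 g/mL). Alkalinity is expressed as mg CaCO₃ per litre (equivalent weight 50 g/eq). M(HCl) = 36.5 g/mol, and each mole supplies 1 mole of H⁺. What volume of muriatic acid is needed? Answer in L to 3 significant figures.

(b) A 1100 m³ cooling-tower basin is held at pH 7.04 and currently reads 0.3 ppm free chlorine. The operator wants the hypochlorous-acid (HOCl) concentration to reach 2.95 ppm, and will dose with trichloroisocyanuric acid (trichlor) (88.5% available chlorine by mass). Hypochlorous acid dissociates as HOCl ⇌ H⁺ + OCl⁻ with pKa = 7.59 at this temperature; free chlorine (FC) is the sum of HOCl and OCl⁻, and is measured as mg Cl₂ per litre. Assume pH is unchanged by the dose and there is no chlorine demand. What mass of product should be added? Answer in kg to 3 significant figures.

(a) 31.5 L; (b) 4.33 kg

(a) Volume: 317 m³ = 317,000 L.
(a) Alkalinity to neutralize: (175 − 143) = 32 mg/L as CaCO₃ × 317,000 L = 10,140 g as CaCO₃.
(a) Equivalents of H⁺ required: 10,140 ÷ 50 g/eq = 202.9 eq = 202.9 mol HCl.
(a) Mass of HCl: 202.9 × 36.5 = 7405 g.
(a) Mass of 21.2% solution: 7405 / 0.212 = 34,930 g.
(a) Volume: 34,930 g ÷ 1.11 g/mL = 31,470 mL.

(b) Volume: 1100 m³ = 1,100,000 L.
(b) [OCl⁻]/[HOCl] = 10^(pH − pKa) = 10^(7.04 − 7.59) = 0.2818; fraction as HOCl = 1/(1 + 0.2818) = 0.7801.
(b) Free chlorine required for 2.95 ppm HOCl: 2.95 / 0.7801 = 3.781 ppm.
(b) FC to add: 3.781 − 0.3 = 3.481 mg/L as Cl₂.
(b) Cl₂ equivalent: 3.481 mg/L × 1,100,000 L = 3830 g.
(b) Product at 88.5% available Cl: 3830 / 0.885 = 4327 g.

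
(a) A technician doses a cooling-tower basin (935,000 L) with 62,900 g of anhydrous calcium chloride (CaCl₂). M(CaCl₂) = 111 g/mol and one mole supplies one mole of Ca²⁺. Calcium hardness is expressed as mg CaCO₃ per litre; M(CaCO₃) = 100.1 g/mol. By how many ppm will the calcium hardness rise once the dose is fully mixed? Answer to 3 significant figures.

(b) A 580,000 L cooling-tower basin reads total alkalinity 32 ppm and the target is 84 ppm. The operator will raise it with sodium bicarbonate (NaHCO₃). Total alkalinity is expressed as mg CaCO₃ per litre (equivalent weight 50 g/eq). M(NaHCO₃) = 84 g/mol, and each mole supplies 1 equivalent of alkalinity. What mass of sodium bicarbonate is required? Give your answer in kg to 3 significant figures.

(a) 60.7 ppm; (b) 50.7 kg

(a) Moles of Ca²⁺: 62,900 g ÷ 111 g/mol = 566.7 mol.
(a) As CaCO₃: 566.7 mol × 100.1 g/mol = 56,720 g.
(a) Rise: 56,720 g / 935,000 L × 1000 = 60.67 mg/L.

(b) Alkalinity to add: (84 − 32) = 52 mg/L as CaCO₃ × 580,000 L = 30,160 g as CaCO₃.
(b) Equivalents: 30,160 g ÷ 50 g/eq = 603.2 eq.
(b) NaHCO₃ supplies 1 eq per mole → 603.2 mol.
(b) Mass: 603.2 mol × 84 g/mol = 50,670 g.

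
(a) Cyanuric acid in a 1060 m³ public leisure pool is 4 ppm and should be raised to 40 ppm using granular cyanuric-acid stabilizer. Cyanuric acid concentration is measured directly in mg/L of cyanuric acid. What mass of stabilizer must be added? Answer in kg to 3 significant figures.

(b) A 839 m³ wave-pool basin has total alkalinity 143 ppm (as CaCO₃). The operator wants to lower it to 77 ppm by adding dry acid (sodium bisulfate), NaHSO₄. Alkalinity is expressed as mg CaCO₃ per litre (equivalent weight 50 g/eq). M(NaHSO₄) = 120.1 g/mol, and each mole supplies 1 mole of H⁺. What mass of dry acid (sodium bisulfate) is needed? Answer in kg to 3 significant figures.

(a) 38.2 kg; (b) 133 kg

(a) Volume: 1060 m³ = 1,060,000 L.
(a) CYA to add: (40 − 4) = 36 mg/L × 1,060,000 L = 38,160 g cyanuric acid.

(b) Volume: 839 m³ = 839,000 L.
(b) Alkalinity to neutralize: (143 − 77) = 66 mg/L as CaCO₃ × 839,000 L = 55,370 g as CaCO₃.
(b) Equivalents of H⁺ required: 55,370 ÷ 50 g/eq = 1107 eq = 1107 mol NaHSO₄.
(b) Mass of NaHSO₄: 1107 × 120.1 = 133,000 g.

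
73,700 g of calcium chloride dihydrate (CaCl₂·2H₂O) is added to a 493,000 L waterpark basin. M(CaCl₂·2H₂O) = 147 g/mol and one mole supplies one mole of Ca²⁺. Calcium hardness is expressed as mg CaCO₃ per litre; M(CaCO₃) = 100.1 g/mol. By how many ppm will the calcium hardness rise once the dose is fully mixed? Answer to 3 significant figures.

102 ppm

Moles of Ca²⁺: 73,700 g ÷ 147 g/mol = 501.4 mol.
As CaCO₃: 501.4 mol × 100.1 g/mol = 50,190 g.
Rise: 50,190 g / 493,000 L × 1000 = 101.8 mg/L.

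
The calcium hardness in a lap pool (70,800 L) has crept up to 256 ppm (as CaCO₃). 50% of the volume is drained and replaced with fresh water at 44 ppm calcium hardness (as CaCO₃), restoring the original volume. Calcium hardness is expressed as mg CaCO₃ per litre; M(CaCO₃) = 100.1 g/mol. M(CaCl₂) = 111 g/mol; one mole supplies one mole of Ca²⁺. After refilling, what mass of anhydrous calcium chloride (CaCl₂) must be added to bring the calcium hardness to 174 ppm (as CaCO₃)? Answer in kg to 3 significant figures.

After draining 50% and refilling: 256 × 0.50 + 44 × 0.50 = 150 ppm.
Deficit to target: 174 − 150 = 24 mg/L.
As CaCO₃: 24 mg/L × 70,800 L = 1699 g; ÷ 100.1 = 16.98 mol Ca²⁺.
Mass: 16.98 × 111 = 1884 g.

1.88 kg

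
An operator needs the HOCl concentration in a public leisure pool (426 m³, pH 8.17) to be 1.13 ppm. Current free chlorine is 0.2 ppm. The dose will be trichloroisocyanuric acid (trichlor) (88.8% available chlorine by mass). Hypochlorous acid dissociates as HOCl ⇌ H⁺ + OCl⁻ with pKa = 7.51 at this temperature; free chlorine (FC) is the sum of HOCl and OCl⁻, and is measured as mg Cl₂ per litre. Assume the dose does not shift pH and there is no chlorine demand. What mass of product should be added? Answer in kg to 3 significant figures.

Volume: 426 m³ = 426,000 L.
[OCl⁻]/[HOCl] = 10^(pH − pKa) = 10^(8.17 − 7.51) = 4.571; fraction as HOCl = 1/(1 + 4.571) = 0.1795.
Free chlorine required for 1.13 ppm HOCl: 1.13 / 0.1795 = 6.295 ppm.
FC to add: 6.295 − 0.2 = 6.095 mg/L as Cl₂.
Cl₂ equivalent: 6.095 mg/L × 426,000 L = 2597 g.
Product at 88.8% available Cl: 2597 / 0.888 = 2924 g.

2.92 kg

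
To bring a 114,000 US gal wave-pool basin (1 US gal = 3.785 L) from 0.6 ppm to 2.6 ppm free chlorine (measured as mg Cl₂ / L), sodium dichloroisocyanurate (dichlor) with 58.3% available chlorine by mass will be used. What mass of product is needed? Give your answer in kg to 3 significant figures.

1.48 kg

Volume: 114,000 US gal × 3.785 L/gal = 431,490 L.
Chlorine deficit: 2.6 − 0.6 = 2 ppm = 2 mg/L as Cl₂.
Cl₂ equivalent needed: 2 mg/L × 431,490 L = 863,000 mg = 863 g.
Product at 58.3% available chlorine: 863 / 0.583 = 1480 g.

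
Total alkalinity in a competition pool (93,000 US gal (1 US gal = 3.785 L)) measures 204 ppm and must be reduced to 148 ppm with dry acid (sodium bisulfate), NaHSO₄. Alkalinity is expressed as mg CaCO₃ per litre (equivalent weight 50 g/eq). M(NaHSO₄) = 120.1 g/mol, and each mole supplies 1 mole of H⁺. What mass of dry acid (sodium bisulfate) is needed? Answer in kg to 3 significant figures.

Volume: 93,000 US gal × 3.785 L/gal = 352,005 L.
Alkalinity to neutralize: (204 − 148) = 56 mg/L as CaCO₃ × 352,005 L = 19,710 g as CaCO₃.
Equivalents of H⁺ required: 19,710 ÷ 50 g/eq = 394.2 eq = 394.2 mol NaHSO₄.
Mass of NaHSO₄: 394.2 × 120.1 = 47,350 g.

47.3 kg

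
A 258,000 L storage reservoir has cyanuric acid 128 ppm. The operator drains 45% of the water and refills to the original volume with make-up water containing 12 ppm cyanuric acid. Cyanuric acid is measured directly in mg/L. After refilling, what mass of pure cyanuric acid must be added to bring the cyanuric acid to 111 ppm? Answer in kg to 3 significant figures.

After draining 45% and refilling: 128 × 0.55 + 12 × 0.45 = 75.8 ppm.
Deficit to target: 111 − 75.8 = 35.2 mg/L.
Mass: 35.2 mg/L × 258,000 L = 9082 g cyanuric acid.

9.08 kg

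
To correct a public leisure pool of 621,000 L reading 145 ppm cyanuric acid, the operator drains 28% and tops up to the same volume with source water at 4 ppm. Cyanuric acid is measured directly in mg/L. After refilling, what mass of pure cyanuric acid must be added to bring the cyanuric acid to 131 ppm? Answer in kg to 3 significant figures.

After draining 28% and refilling: 145 × 0.72 + 4 × 0.28 = 105.52 ppm.
Deficit to target: 131 − 105.52 = 25.48 mg/L.
Mass: 25.48 mg/L × 621,000 L = 15,820 g cyanuric acid.

15.8 kg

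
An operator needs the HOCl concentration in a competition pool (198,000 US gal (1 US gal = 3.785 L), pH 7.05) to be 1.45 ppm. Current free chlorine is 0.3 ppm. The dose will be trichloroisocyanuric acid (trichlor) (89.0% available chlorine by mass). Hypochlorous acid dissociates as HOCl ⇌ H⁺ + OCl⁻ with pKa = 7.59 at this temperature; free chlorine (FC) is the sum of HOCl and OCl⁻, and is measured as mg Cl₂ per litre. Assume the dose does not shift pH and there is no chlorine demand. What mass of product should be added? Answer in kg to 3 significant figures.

1.32 kg

Volume: 198,000 US gal × 3.785 L/gal = 749,430 L.
[OCl⁻]/[HOCl] = 10^(pH − pKa) = 10^(7.05 − 7.59) = 0.2884; fraction as HOCl = 1/(1 + 0.2884) = 0.7762.
Free chlorine required for 1.45 ppm HOCl: 1.45 / 0.7762 = 1.868 ppm.
FC to add: 1.868 − 0.3 = 1.568 mg/L as Cl₂.
Cl₂ equivalent: 1.568 mg/L × 749,430 L = 1175 g.
Product at 89.0% available Cl: 1175 / 0.89 = 1320 g.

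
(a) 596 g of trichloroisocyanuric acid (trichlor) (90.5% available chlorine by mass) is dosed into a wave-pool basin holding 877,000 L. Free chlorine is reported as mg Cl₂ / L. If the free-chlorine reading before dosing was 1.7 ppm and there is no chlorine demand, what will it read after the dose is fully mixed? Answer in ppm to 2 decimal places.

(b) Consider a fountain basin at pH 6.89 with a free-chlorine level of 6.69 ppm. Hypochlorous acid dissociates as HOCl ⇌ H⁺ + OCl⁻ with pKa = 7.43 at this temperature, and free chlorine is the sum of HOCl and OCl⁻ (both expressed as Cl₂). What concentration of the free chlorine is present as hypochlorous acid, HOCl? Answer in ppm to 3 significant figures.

(a) 2.32 ppm; (b) 5.19 ppm

(a) Available chlorine delivered: 596 g × 0.905 = 539.4 g as Cl₂.
(a) Concentration rise: 539.4 g / 877,000 L = 0.615 mg/L = 0.62 ppm.
(a) Final FC: 1.7 + 0.62 = 2.32 ppm.

(b) [OCl⁻]/[HOCl] = 10^(pH − pKa) = 10^(6.89 − 7.43) = 10^-0.54 = 0.2884.
(b) Fraction as HOCl = 1 / (1 + 0.2884) = 0.7762.
(b) HOCl = 0.7762 × 6.69 ppm = 5.192 ppm.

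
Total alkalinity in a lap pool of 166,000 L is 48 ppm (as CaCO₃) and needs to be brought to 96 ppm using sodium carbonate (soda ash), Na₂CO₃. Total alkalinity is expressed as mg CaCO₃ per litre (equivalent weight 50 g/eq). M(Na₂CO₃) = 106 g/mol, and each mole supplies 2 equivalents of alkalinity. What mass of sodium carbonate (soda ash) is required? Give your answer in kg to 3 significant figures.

Alkalinity to add: (96 − 48) = 48 mg/L as CaCO₃ × 166,000 L = 7968 g as CaCO₃.
Equivalents: 7968 g ÷ 50 g/eq = 159.4 eq.
Each mole of Na₂CO₃ supplies 2 eq, so 159.4 / 2 = 79.68 mol.
Mass: 79.68 mol × 106 g/mol = 8446 g.

8.45 kg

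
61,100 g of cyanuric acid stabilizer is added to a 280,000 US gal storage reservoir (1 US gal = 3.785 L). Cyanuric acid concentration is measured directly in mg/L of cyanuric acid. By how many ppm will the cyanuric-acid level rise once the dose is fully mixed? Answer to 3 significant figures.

Volume: 280,000 US gal × 3.785 L/gal = 1,059,800 L.
Rise: 61,100 g / 1,059,800 L × 1000 = 57.65 mg/L.

57.7 ppm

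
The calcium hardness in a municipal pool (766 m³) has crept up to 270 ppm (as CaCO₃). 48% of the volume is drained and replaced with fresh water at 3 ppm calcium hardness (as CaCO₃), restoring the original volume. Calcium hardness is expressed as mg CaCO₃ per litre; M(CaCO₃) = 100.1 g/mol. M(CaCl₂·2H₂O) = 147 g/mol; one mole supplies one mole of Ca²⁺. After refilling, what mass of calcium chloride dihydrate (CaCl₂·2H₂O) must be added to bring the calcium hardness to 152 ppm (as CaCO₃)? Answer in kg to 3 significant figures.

11.4 kg

Volume: 766 m³ = 766,000 L.
After draining 48% and refilling: 270 × 0.52 + 3 × 0.48 = 141.84 ppm.
Deficit to target: 152 − 141.84 = 10.16 mg/L.
As CaCO₃: 10.16 mg/L × 766,000 L = 7783 g; ÷ 100.1 = 77.75 mol Ca²⁺.
Mass: 77.75 × 147 = 11,430 g.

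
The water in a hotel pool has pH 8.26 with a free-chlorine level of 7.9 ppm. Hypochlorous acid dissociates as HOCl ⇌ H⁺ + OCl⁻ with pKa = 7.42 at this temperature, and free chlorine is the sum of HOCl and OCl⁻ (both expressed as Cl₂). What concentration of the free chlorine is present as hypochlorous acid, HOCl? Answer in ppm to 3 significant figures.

0.998 ppm

[OCl⁻]/[HOCl] = 10^(pH − pKa) = 10^(8.26 − 7.42) = 10^0.84 = 6.918.
Fraction as HOCl = 1 / (1 + 6.918) = 0.1263.
HOCl = 0.1263 × 7.9 ppm = 0.9977 ppm.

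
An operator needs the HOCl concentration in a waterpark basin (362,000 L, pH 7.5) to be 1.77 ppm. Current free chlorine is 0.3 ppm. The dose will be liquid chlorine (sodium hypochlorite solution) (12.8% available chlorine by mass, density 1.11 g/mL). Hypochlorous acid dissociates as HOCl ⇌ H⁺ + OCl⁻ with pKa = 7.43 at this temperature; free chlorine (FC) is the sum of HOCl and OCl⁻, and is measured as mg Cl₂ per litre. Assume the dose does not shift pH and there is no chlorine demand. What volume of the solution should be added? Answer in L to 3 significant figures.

[OCl⁻]/[HOCl] = 10^(pH − pKa) = 10^(7.5 − 7.43) = 1.175; fraction as HOCl = 1/(1 + 1.175) = 0.4598.
Free chlorine required for 1.77 ppm HOCl: 1.77 / 0.4598 = 3.85 ppm.
FC to add: 3.85 − 0.3 = 3.55 mg/L as Cl₂.
Cl₂ equivalent: 3.55 mg/L × 362,000 L = 1285 g.
Product at 12.8% available Cl: 1285 / 0.128 = 10,040 g.
Volume: 10,040 g ÷ 1.11 g/mL = 9044 mL.

9.04 L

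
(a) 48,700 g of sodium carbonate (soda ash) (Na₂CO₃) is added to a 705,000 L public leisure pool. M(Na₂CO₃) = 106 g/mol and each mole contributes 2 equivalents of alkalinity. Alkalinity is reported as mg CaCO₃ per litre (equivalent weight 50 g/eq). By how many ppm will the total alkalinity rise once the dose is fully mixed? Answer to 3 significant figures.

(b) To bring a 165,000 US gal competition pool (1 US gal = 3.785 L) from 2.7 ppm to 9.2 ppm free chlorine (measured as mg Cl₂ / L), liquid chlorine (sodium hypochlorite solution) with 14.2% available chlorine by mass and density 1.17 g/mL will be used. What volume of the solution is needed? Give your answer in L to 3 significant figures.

(a) Moles of Na₂CO₃: 48,700 g ÷ 106 g/mol = 459.4 mol → 918.9 eq of alkalinity.
(a) As CaCO₃: 918.9 eq × 50 g/eq = 45,940 g.
(a) Rise: 45,940 g / 705,000 L × 1000 = 65.17 mg/L.

(b) Volume: 165,000 US gal × 3.785 L/gal = 624,525 L.
(b) Chlorine deficit: 9.2 − 2.7 = 6.5 ppm = 6.5 mg/L as Cl₂.
(b) Cl₂ equivalent needed: 6.5 mg/L × 624,525 L = 4,059,000 mg = 4059 g.
(b) Product at 14.2% available chlorine: 4059 / 0.142 = 28,590 g.
(b) Volume at density 1.17 g/mL: 28,590 g ÷ 1.17 g/mL = 24,430 mL.

(a) 65.2 ppm; (b) 24.4 L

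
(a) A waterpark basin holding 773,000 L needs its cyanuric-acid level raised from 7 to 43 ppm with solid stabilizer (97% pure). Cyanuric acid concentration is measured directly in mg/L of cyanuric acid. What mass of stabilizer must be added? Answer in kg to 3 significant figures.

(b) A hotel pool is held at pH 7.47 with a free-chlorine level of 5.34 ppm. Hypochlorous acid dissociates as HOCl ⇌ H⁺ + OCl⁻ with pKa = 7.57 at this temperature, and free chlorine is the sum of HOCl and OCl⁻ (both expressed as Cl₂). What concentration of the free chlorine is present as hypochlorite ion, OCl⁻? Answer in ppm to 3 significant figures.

(a) 28.7 kg; (b) 2.36 ppm

(a) CYA to add: (43 − 7) = 36 mg/L × 773,000 L = 27,830 g cyanuric acid.
(a) At 97% purity: 27,830 / 0.97 = 28,690 g product.

(b) [OCl⁻]/[HOCl] = 10^(pH − pKa) = 10^(7.47 − 7.57) = 10^-0.10 = 0.7943.
(b) Fraction as HOCl = 1 / (1 + 0.7943) = 0.5573.
(b) OCl⁻ = (1 − 0.5573) × 5.34 ppm = 2.364 ppm.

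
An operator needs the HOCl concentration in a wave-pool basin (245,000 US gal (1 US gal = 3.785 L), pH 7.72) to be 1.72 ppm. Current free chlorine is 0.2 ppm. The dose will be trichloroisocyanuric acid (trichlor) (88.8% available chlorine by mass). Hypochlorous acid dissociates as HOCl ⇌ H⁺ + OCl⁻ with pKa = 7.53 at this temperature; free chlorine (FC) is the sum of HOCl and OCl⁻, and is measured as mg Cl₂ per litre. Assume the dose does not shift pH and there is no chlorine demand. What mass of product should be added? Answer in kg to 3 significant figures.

4.37 kg

Volume: 245,000 US gal × 3.785 L/gal = 927,325 L.
[OCl⁻]/[HOCl] = 10^(pH − pKa) = 10^(7.72 − 7.53) = 1.549; fraction as HOCl = 1/(1 + 1.549) = 0.3923.
Free chlorine required for 1.72 ppm HOCl: 1.72 / 0.3923 = 4.384 ppm.
FC to add: 4.384 − 0.2 = 4.184 mg/L as Cl₂.
Cl₂ equivalent: 4.184 mg/L × 927,325 L = 3880 g.
Product at 88.8% available Cl: 3880 / 0.888 = 4369 g.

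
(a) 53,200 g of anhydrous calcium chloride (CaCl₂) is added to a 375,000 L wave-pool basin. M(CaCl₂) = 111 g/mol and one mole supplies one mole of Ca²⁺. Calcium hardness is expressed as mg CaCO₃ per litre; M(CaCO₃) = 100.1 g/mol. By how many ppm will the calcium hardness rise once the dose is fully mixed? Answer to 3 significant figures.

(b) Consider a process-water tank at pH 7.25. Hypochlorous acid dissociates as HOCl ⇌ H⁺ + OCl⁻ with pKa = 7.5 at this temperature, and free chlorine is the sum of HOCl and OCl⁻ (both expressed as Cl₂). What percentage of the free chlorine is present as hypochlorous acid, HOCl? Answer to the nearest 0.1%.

(a) 128 ppm; (b) 64.0%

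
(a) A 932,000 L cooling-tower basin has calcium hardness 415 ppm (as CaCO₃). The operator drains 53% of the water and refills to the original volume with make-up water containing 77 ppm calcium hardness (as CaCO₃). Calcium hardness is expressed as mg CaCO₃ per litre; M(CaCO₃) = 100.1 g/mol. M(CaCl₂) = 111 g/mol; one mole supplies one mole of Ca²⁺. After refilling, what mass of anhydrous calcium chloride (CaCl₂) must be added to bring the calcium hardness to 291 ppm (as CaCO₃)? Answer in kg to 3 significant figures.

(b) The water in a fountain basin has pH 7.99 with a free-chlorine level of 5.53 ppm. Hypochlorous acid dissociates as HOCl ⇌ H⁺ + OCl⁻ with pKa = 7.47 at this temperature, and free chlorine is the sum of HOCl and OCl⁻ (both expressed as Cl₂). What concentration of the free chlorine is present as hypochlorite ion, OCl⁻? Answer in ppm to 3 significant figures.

(a) 57.0 kg; (b) 4.25 ppm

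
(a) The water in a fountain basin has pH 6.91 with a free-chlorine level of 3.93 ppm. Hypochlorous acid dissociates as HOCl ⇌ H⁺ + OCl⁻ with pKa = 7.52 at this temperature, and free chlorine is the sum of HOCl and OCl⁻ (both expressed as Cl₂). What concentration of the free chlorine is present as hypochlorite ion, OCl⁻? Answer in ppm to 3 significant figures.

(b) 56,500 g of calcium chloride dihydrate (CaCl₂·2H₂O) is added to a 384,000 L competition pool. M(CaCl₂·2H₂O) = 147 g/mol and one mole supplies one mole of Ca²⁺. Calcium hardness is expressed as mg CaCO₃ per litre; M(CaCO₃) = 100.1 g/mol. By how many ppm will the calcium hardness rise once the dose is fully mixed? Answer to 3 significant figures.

(a) 0.775 ppm; (b) 100 ppm

(a) [OCl⁻]/[HOCl] = 10^(pH − pKa) = 10^(6.91 − 7.52) = 10^-0.61 = 0.2455.
(a) Fraction as HOCl = 1 / (1 + 0.2455) = 0.8029.
(a) OCl⁻ = (1 − 0.8029) × 3.93 ppm = 0.7746 ppm.

(b) Moles of Ca²⁺: 56,500 g ÷ 147 g/mol = 384.4 mol.
(b) As CaCO₃: 384.4 mol × 100.1 g/mol = 38,470 g.
(b) Rise: 38,470 g / 384,000 L × 1000 = 100.2 mg/L.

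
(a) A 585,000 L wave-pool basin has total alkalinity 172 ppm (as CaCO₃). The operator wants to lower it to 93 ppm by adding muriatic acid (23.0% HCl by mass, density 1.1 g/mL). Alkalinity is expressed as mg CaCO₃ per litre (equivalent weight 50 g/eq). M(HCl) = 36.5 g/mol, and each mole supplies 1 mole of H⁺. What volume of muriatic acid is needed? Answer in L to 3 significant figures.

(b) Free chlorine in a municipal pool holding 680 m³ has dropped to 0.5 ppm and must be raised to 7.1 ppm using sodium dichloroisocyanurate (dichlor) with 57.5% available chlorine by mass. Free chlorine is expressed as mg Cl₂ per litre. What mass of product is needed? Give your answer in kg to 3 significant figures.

(a) 133 L; (b) 7.81 kg

(a) Alkalinity to neutralize: (172 − 93) = 79 mg/L as CaCO₃ × 585,000 L = 46,220 g as CaCO₃.
(a) Equivalents of H⁺ required: 46,220 ÷ 50 g/eq = 924.3 eq = 924.3 mol HCl.
(a) Mass of HCl: 924.3 × 36.5 = 33,740 g.
(a) Mass of 23.0% solution: 33,740 / 0.23 = 146,700 g.
(a) Volume: 146,700 g ÷ 1.1 g/mL = 133,300 mL.

(b) Volume: 680 m³ = 680,000 L.
(b) Chlorine deficit: 7.1 − 0.5 = 6.6 ppm = 6.6 mg/L as Cl₂.
(b) Cl₂ equivalent needed: 6.6 mg/L × 680,000 L = 4,488,000 mg = 4488 g.
(b) Product at 57.5% available chlorine: 4488 / 0.575 = 7805 g.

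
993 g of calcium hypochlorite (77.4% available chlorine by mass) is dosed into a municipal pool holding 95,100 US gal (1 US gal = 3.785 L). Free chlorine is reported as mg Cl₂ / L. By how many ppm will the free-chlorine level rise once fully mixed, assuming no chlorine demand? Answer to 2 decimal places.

2.14 ppm

Volume: 95,100 US gal × 3.785 L/gal = 359,954 L.
Available chlorine delivered: 993 g × 0.774 = 768.6 g as Cl₂.
Concentration rise: 768.6 g / 359,954 L = 2.135 mg/L = 2.14 ppm.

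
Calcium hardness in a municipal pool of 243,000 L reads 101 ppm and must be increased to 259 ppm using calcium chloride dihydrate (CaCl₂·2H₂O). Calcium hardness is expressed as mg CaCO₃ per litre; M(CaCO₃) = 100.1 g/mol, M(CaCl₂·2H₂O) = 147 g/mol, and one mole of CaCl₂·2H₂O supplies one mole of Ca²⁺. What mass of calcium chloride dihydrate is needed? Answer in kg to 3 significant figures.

56.4 kg

Hardness to add: (259 − 101) = 158 mg/L as CaCO₃ × 243,000 L = 38,390 g as CaCO₃.
Moles of Ca²⁺ (1 mol Ca²⁺ ≡ 1 mol CaCO₃): 38,390 / 100.1 g/mol = 383.6 mol.
Mass of CaCl₂·2H₂O: 383.6 × 147 = 56,380 g.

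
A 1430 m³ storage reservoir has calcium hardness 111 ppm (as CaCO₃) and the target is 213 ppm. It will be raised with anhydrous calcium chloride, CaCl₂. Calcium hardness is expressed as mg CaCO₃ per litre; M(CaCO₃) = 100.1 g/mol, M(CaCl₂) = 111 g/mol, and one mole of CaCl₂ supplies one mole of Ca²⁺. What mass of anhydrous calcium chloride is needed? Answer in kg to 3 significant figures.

162 kg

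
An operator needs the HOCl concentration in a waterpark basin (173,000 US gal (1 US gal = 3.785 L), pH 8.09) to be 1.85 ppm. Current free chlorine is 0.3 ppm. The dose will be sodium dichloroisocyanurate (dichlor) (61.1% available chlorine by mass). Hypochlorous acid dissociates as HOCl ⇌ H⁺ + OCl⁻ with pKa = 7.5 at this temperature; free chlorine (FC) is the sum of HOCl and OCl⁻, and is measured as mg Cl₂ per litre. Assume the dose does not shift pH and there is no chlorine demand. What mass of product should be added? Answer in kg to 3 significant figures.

9.37 kg

Volume: 173,000 US gal × 3.785 L/gal = 654,805 L.
[OCl⁻]/[HOCl] = 10^(pH − pKa) = 10^(8.09 − 7.5) = 3.89; fraction as HOCl = 1/(1 + 3.89) = 0.2045.
Free chlorine required for 1.85 ppm HOCl: 1.85 / 0.2045 = 9.047 ppm.
FC to add: 9.047 − 0.3 = 8.747 mg/L as Cl₂.
Cl₂ equivalent: 8.747 mg/L × 654,805 L = 5728 g.
Product at 61.1% available Cl: 5728 / 0.611 = 9374 g.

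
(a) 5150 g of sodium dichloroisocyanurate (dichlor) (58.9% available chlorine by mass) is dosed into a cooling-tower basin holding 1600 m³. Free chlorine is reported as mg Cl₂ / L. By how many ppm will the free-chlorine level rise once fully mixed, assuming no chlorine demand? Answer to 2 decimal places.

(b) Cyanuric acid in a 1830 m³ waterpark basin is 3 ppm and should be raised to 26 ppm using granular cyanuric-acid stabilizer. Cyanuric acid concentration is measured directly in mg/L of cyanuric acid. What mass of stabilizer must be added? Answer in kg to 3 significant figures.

(a) 1.90 ppm; (b) 42.1 kg

(a) Volume: 1600 m³ = 1,600,000 L.
(a) Available chlorine delivered: 5150 g × 0.589 = 3033 g as Cl₂.
(a) Concentration rise: 3033 g / 1,600,000 L = 1.896 mg/L = 1.90 ppm.

(b) Volume: 1830 m³ = 1,830,000 L.
(b) CYA to add: (26 − 3) = 23 mg/L × 1,830,000 L = 42,090 g cyanuric acid.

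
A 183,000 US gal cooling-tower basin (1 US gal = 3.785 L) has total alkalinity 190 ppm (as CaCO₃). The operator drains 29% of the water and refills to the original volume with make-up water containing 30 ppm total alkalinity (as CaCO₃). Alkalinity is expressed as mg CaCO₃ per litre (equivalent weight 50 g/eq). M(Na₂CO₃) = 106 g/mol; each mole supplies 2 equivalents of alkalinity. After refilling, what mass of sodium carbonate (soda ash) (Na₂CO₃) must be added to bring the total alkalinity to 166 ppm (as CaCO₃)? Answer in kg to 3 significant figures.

Volume: 183,000 US gal × 3.785 L/gal = 692,655 L.
After draining 29% and refilling: 190 × 0.71 + 30 × 0.29 = 143.6 ppm.
Deficit to target: 166 − 143.6 = 22.4 mg/L.
As CaCO₃: 22.4 mg/L × 692,655 L = 15,520 g; ÷ 50 g/eq ÷ 2 = 155.2 mol Na₂CO₃.
Mass: 155.2 × 106 = 16,450 g.

16.4 kg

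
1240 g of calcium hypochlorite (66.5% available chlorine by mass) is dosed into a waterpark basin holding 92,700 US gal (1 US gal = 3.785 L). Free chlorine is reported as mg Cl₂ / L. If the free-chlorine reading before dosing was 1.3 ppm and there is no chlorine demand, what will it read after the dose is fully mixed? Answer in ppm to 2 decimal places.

3.65 ppm

Volume: 92,700 US gal × 3.785 L/gal = 350,870 L.
Available chlorine delivered: 1240 g × 0.665 = 824.6 g as Cl₂.
Concentration rise: 824.6 g / 350,870 L = 2.35 mg/L = 2.35 ppm.
Final FC: 1.3 + 2.35 = 3.65 ppm.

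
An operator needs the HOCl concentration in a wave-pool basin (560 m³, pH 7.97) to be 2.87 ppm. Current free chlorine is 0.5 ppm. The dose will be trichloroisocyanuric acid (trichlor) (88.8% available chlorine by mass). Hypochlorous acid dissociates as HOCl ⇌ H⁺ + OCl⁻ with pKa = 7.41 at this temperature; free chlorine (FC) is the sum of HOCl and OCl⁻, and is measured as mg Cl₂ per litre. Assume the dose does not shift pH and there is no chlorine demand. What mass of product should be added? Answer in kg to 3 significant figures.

Volume: 560 m³ = 560,000 L.
[OCl⁻]/[HOCl] = 10^(pH − pKa) = 10^(7.97 − 7.41) = 3.631; fraction as HOCl = 1/(1 + 3.631) = 0.2159.
Free chlorine required for 2.87 ppm HOCl: 2.87 / 0.2159 = 13.29 ppm.
FC to add: 13.29 − 0.5 = 12.79 mg/L as Cl₂.
Cl₂ equivalent: 12.79 mg/L × 560,000 L = 7163 g.
Product at 88.8% available Cl: 7163 / 0.888 = 8066 g.

8.07 kg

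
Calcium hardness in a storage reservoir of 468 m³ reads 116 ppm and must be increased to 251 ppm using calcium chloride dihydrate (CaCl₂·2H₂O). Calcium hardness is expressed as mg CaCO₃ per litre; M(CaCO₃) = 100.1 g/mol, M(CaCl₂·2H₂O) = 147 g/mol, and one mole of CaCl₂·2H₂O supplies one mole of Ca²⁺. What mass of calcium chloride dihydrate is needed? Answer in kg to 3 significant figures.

Volume: 468 m³ = 468,000 L.
Hardness to add: (251 − 116) = 135 mg/L as CaCO₃ × 468,000 L = 63,180 g as CaCO₃.
Moles of Ca²⁺ (1 mol Ca²⁺ ≡ 1 mol CaCO₃): 63,180 / 100.1 g/mol = 631.2 mol.
Mass of CaCl₂·2H₂O: 631.2 × 147 = 92,780 g.

92.8 kg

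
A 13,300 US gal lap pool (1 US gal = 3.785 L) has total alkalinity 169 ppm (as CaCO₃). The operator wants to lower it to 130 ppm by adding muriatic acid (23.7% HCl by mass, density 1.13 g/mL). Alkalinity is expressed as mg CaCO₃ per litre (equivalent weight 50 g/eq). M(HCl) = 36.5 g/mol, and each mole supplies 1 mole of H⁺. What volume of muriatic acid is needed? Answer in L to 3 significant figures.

5.35 L

Volume: 13,300 US gal × 3.785 L/gal = 50,340 L.
Alkalinity to neutralize: (169 − 130) = 39 mg/L as CaCO₃ × 50,340 L = 1963 g as CaCO₃.
Equivalents of H⁺ required: 1963 ÷ 50 g/eq = 39.27 eq = 39.27 mol HCl.
Mass of HCl: 39.27 × 36.5 = 1433 g.
Mass of 23.7% solution: 1433 / 0.237 = 6047 g.
Volume: 6047 g ÷ 1.13 g/mL = 5352 mL.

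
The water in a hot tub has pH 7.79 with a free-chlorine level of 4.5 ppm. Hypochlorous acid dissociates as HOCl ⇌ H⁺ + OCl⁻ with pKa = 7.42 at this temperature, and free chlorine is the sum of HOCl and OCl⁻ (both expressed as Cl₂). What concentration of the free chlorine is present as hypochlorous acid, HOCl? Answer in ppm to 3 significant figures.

[OCl⁻]/[HOCl] = 10^(pH − pKa) = 10^(7.79 − 7.42) = 10^0.37 = 2.344.
Fraction as HOCl = 1 / (1 + 2.344) = 0.299.
HOCl = 0.299 × 4.5 ppm = 1.346 ppm.

1.35 ppm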